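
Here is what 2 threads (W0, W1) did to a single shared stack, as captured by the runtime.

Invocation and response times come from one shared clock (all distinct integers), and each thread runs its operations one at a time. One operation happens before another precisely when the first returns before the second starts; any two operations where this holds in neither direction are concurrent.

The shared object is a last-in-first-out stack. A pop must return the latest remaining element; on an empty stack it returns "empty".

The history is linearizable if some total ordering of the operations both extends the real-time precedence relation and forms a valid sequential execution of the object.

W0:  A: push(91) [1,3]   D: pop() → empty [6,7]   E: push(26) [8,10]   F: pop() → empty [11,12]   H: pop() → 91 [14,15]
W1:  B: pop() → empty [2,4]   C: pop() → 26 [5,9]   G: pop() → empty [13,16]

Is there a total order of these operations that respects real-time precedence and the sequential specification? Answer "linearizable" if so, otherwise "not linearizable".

the violation lands at event 9, C's response at time 9: events 1..8 linearize, events 1..9 do not
every one of the 4 real-time-consistent orders over 4 completed stack ops fails the sequential spec
every completion of the 1 pending operation (E) was checked; none linearizes
take A, B, C, D (pending dropped): step 2 already fails, because B pop() → empty cannot occur there
take A, B, D, C (pending dropped): step 2 already fails, because B pop() → empty cannot occur there

not linearizable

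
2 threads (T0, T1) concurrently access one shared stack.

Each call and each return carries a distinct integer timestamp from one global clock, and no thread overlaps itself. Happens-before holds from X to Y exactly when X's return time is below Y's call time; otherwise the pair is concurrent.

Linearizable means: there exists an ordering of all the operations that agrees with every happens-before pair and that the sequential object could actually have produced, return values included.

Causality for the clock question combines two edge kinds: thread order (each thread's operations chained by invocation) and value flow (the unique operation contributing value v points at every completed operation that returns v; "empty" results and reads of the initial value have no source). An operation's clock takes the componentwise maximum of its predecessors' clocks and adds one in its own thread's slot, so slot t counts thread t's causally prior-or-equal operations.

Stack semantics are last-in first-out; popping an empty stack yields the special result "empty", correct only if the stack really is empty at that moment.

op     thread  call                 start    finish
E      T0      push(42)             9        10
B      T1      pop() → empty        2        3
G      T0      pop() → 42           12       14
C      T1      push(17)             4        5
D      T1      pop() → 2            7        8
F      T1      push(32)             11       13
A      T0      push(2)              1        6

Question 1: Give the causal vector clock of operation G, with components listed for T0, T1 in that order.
Answer: (3, 0)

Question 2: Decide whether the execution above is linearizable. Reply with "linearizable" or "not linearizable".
witness order: B, C, A, D, E, G, F
step 1: B pop() → empty — stack <>
step 2: C push(17) — stack <17>
step 3: A push(2) — stack <17,2>
step 4: D pop() → 2 — stack <17>
step 5: E push(42) — stack <17,42>
step 6: G pop() → 42 — stack <17>
step 7: F push(32) — stack <17,32>

linearizable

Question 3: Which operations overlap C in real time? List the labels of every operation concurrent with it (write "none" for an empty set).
Answer: A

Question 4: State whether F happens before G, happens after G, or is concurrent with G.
Answer: concurrent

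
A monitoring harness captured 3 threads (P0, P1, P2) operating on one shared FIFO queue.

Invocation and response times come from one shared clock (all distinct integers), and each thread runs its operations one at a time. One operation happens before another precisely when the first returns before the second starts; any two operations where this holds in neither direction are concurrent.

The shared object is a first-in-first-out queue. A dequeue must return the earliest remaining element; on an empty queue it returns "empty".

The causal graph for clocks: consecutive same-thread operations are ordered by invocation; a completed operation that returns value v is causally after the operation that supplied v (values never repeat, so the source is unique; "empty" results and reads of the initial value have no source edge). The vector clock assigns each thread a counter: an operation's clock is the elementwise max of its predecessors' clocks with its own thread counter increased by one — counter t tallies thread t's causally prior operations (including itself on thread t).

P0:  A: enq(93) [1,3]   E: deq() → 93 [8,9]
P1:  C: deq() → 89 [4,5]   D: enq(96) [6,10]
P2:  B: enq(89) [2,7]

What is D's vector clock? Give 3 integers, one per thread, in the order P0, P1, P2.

VC(B, invoked at 2): no causal predecessors; +1 on P2 → (0, 0, 1)
VC(A, invoked at 1): no causal predecessors; +1 on P0 → (1, 0, 0)
invoked at 4, C merges VC(B)=(0, 0, 1) and bumps P1's slot → (0, 1, 1)
invoked at 8, E merges VC(A)=(1, 0, 0) and bumps P0's slot → (2, 0, 0)
invoked at 6, D merges VC(C)=(0, 1, 1) and bumps P1's slot → (0, 2, 1)
target: VC(D) = (0, 2, 1)

(0, 2, 1)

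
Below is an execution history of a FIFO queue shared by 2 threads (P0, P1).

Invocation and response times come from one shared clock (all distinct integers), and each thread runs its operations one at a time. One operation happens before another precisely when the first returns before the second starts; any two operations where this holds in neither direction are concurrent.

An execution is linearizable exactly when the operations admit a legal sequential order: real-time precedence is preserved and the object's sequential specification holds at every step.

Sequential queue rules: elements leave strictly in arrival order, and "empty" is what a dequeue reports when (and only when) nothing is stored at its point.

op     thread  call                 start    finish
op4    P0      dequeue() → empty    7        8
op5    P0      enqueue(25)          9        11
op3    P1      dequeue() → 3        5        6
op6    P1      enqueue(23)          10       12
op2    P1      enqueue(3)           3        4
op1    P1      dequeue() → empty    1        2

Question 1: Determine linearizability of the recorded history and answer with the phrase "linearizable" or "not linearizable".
a witness: op1, op2, op3, op4, op5, op6
1. op1 dequeue() → empty, leaving queue <>
2. op2 enqueue(3), leaving queue <3>
3. op3 dequeue() → 3, leaving queue <>
4. op4 dequeue() → empty, leaving queue <>
5. op5 enqueue(25), leaving queue <25>
6. op6 enqueue(23), leaving queue <25,23>

linearizable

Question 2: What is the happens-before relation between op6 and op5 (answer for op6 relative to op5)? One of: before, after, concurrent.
op6 spans [10,12], op5 spans [9,11]
the intervals overlap in both directions

concurrent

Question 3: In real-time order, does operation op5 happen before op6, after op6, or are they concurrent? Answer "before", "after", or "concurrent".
op5 spans [9,11], op6 spans [10,12]
the intervals overlap in both directions

concurrent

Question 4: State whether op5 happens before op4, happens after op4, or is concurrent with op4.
op5 spans [9,11], op4 spans [7,8]
resp(op4)=8 < inv(op5)=9

after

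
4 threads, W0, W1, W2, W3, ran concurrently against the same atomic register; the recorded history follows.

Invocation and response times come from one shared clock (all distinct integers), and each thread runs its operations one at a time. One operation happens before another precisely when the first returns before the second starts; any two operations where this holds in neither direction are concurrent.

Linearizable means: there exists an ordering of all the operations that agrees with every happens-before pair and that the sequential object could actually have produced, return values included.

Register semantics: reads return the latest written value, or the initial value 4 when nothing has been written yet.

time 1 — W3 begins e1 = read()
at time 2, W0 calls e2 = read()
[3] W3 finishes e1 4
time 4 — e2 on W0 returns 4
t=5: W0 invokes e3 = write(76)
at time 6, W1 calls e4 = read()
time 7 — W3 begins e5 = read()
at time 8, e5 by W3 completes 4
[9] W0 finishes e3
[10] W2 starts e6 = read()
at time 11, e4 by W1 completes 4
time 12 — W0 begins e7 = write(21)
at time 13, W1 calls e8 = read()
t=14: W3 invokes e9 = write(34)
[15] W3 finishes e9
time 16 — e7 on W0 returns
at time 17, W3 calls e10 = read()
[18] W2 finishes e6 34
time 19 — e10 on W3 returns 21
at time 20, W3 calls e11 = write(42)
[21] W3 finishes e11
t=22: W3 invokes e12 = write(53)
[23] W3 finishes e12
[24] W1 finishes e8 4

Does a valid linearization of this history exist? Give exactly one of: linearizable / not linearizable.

not linearizable

already the first 24 events (up to e8's response at time 24) admit no linearization; the first 23 still do
checked exhaustively: 720 real-time-consistent orders of 12 completed operations, zero legal atomic register replays
take e1, e2, e3, e4, e5, e6, e7, e8, e9, e10, e11, e12: step 4 already fails, because e4 read() → 4 cannot occur there
take e1, e2, e3, e4, e5, e6, e7, e9, e8, e10, e11, e12: step 4 already fails, because e4 read() → 4 cannot occur there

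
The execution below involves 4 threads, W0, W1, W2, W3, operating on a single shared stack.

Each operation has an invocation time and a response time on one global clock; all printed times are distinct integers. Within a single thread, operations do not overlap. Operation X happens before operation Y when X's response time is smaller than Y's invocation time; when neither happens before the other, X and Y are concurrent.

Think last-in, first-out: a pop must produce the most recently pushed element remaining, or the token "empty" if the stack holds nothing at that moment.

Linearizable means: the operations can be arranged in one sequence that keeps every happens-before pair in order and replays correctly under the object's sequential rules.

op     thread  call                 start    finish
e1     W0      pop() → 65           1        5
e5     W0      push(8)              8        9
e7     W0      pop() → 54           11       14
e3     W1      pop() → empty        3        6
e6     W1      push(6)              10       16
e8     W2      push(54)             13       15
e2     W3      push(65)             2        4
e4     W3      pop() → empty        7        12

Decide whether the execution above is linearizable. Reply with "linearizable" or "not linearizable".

one valid linearization: e2, e1, e3, e4, e5, e6, e8, e7
step 1: e2 push(65) — stack <65>
step 2: e1 pop() → 65 — stack <>
step 3: e3 pop() → empty — stack <>
step 4: e4 pop() → empty — stack <>
step 5: e5 push(8) — stack <8>
step 6: e6 push(6) — stack <8,6>
step 7: e8 push(54) — stack <8,6,54>
step 8: e7 pop() → 54 — stack <8,6>

linearizable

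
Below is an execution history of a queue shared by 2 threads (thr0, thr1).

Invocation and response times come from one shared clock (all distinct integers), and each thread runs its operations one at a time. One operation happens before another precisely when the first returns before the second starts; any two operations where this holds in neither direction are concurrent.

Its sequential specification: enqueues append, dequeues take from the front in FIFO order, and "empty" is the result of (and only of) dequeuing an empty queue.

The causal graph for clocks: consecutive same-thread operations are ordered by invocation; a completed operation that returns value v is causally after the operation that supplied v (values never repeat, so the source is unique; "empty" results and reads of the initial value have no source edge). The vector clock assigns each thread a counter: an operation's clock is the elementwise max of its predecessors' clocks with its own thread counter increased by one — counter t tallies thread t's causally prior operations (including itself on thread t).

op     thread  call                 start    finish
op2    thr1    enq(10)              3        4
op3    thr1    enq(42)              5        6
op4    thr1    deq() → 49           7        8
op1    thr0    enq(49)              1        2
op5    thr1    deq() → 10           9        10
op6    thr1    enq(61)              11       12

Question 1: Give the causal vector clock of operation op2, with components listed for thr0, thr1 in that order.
invoked at 3, op2 has no predecessors; its own thr1 bump gives (0, 1)
invoked at 1, op1 has no predecessors; its own thr0 bump gives (1, 0)
op3, invoked 5, takes VC(op2)=(0, 1) under max, adds 1 for thr1 → (0, 2)
op4, invoked 7, takes VC(op1)=(1, 0), VC(op3)=(0, 2) under max, adds 1 for thr1 → (1, 3)
op5, invoked 9, takes VC(op2)=(0, 1), VC(op4)=(1, 3) under max, adds 1 for thr1 → (1, 4)
op6, invoked 11, takes VC(op5)=(1, 4) under max, adds 1 for thr1 → (1, 5)
target: VC(op2) = (0, 1)

(0, 1)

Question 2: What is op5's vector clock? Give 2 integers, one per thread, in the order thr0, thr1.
no predecessors for op2 (invoked 3): thr1 increments from zero → (0, 1)
no predecessors for op1 (invoked 1): thr0 increments from zero → (1, 0)
invoked at 5, op3 merges VC(op2)=(0, 1) and bumps thr1's slot → (0, 2)
invoked at 7, op4 merges VC(op1)=(1, 0), VC(op3)=(0, 2) and bumps thr1's slot → (1, 3)
invoked at 9, op5 merges VC(op2)=(0, 1), VC(op4)=(1, 3) and bumps thr1's slot → (1, 4)
invoked at 11, op6 merges VC(op5)=(1, 4) and bumps thr1's slot → (1, 5)
target: VC(op5) = (1, 4)

(1, 4)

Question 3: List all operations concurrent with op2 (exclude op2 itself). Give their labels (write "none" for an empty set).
op2 spans [3,4]: anything still running between times 3 and 4 counts as concurrent
op1 [1,2]: before
op3 [5,6]: after
op4 [7,8]: after
op5 [9,10]: after
op6 [11,12]: after

none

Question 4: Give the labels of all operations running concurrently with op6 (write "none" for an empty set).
overlap test against op6 [11,12]: concurrent iff the interval meets 11..12
op1 [1,2]: before
op2 [3,4]: before
op3 [5,6]: before
op4 [7,8]: before
op5 [9,10]: before

none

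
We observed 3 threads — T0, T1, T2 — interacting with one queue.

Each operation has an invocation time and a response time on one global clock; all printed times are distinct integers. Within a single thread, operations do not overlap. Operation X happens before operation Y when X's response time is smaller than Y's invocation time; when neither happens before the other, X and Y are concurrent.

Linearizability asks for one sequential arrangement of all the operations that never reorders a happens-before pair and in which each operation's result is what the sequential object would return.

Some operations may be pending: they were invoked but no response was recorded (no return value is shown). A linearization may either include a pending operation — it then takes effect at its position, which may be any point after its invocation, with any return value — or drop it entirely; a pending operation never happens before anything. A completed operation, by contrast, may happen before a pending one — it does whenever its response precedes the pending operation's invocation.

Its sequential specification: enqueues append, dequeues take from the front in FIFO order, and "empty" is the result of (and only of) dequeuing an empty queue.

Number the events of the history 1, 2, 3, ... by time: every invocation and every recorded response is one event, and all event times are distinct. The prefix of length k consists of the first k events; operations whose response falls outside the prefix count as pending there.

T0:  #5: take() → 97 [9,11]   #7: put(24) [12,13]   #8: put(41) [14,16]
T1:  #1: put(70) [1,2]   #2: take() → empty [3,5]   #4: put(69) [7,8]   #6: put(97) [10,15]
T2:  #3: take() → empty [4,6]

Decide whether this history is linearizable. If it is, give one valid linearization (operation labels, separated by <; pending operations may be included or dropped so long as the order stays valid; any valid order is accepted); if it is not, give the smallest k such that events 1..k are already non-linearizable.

not linearizable — minimal violating prefix: 6 events

events 1..5 are fine; event 6 — the response of #3 at time 6 — makes the prefix non-linearizable
checked exhaustively: 2 real-time-consistent orders of 3 completed operations, zero legal queue replays
one such order, #1, #2, #3, breaks at step 2 where #2 take() → empty is illegal
one such order, #1, #3, #2, breaks at step 2 where #3 take() → empty is illegal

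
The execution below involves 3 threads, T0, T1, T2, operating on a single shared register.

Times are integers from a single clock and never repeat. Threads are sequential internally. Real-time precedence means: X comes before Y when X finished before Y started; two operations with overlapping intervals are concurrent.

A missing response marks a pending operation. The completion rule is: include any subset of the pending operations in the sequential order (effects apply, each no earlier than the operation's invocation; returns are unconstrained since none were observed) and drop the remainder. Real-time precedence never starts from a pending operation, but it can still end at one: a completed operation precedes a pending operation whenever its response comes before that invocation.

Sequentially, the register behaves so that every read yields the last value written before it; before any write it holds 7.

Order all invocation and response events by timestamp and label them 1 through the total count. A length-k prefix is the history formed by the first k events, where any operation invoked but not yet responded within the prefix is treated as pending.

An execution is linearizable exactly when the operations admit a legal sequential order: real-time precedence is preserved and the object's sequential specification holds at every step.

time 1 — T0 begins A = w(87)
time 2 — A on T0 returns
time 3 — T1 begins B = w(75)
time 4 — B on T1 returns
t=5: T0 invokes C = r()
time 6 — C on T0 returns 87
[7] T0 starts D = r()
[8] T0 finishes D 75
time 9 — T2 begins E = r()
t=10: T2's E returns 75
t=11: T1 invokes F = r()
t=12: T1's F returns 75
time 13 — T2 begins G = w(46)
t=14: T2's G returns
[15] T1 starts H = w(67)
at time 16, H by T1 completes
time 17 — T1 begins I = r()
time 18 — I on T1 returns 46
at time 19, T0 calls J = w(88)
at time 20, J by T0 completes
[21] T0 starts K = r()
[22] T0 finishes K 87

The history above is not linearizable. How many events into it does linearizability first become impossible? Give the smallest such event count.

6

events 1..5 are linearizable, e.g. via A, B:
1. A w(87), leaving value 87
2. B w(75), leaving value 75
once event 6 joins (C's response, time 6), exhaustive search finds no witness
e.g. A, B, C: illegal at step 3, since C r() → 87 cannot apply there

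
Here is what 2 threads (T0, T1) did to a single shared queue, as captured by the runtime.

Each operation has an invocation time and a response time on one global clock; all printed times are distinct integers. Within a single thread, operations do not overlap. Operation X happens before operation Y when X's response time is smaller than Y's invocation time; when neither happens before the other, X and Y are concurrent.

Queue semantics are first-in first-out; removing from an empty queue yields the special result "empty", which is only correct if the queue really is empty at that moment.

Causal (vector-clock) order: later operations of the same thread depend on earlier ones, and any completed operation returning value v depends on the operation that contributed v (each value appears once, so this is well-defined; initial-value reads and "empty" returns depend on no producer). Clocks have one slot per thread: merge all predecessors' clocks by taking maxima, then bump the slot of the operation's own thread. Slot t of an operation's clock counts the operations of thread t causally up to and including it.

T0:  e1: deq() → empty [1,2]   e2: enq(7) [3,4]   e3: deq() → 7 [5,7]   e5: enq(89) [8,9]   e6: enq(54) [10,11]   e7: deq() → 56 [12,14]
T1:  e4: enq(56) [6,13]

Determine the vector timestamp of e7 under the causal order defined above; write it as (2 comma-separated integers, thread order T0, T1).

no predecessors for e4 (invoked 6): T1 increments from zero → (0, 1)
no predecessors for e1 (invoked 1): T0 increments from zero → (1, 0)
e2, invoked 3, takes VC(e1)=(1, 0) under max, adds 1 for T0 → (2, 0)
e3, invoked 5, takes VC(e2)=(2, 0) under max, adds 1 for T0 → (3, 0)
e5, invoked 8, takes VC(e3)=(3, 0) under max, adds 1 for T0 → (4, 0)
e6, invoked 10, takes VC(e5)=(4, 0) under max, adds 1 for T0 → (5, 0)
e7, invoked 12, takes VC(e4)=(0, 1), VC(e6)=(5, 0) under max, adds 1 for T0 → (6, 1)
target: VC(e7) = (6, 1)

(6, 1)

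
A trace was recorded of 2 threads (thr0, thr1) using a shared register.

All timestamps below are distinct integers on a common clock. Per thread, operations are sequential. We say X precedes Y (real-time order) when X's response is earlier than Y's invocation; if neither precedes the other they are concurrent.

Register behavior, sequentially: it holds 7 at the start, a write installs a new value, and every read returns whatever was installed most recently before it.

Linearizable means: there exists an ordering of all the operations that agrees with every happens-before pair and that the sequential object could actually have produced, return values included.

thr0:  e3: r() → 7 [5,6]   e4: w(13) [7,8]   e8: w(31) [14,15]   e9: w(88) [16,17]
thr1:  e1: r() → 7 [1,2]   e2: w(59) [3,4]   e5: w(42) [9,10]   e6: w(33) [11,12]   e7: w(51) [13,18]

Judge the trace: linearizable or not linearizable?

not linearizable

the violation lands at event 6, e3's response at time 6: events 1..5 linearize, events 1..6 do not
one real-time candidate order over the 3 completed operations — the register replay rejects it
sample order e1, e2, e3 stalls at step 3 — e3 r() → 7 has no legal effect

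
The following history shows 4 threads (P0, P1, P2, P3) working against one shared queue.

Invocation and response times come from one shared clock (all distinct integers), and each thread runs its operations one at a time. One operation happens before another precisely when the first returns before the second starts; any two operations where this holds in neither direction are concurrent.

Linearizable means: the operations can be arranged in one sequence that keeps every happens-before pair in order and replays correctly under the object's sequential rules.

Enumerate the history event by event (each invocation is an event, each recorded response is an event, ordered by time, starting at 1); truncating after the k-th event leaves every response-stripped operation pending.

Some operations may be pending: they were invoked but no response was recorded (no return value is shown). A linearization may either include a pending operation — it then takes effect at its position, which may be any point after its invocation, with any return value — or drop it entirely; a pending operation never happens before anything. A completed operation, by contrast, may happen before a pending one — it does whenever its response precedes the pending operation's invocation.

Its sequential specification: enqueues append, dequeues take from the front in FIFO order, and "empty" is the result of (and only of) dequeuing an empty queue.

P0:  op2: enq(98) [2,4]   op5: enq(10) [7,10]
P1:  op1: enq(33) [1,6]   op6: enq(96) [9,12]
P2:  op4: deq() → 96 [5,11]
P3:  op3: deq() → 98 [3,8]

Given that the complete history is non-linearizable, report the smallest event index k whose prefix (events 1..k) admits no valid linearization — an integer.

events 1..10 are still linearizable — one witness is op1, op2, op4, op3, op5:
1. op1 enq(33), leaving queue <33>
2. op2 enq(98), leaving queue <33,98>
3. op4 deq() (pending, included), leaving queue <98>
4. op3 deq() → 98, leaving queue <>
5. op5 enq(10), leaving queue <10>
adding event 11 (op4 responds at 11) leaves no legal real-time order
completion choices over the 1 pending operation (op6) were checked; none helps
sample order op1, op2, op3, op4, op5 (pending dropped) stalls at step 3 — op3 deq() → 98 has no legal effect
sample order op1, op2, op3, op5, op4 (pending dropped) stalls at step 3 — op3 deq() → 98 has no legal effect

11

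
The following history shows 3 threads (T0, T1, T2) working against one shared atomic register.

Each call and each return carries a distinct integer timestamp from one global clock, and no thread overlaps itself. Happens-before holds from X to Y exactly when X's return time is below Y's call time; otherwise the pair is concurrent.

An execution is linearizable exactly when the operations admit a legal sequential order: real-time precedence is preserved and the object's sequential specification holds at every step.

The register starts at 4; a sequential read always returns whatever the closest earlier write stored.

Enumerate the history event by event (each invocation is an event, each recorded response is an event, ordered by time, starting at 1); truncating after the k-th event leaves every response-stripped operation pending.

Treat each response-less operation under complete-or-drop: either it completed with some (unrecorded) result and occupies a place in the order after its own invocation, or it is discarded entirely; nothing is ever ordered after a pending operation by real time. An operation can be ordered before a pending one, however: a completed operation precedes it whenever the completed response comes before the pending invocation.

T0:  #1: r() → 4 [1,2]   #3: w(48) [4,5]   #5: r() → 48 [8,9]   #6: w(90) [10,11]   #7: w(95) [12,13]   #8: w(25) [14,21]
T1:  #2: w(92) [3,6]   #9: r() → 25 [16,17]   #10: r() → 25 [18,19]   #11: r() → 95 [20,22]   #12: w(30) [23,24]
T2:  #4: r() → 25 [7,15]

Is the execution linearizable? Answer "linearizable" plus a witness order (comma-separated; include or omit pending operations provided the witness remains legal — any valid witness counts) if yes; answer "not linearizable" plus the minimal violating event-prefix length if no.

prefix check: 1..21 passes, 1..22 fails once #11's time-22 response joins
no legal order exists: 34 real-time-consistent candidates over 11 completed atomic register operations, all rejected
one such order, #1, #2, #3, #4, #5, #6, #7, #8, #9, #10, #11, breaks at step 4 where #4 r() → 25 is illegal
one such order, #1, #2, #3, #4, #5, #6, #7, #9, #8, #10, #11, breaks at step 4 where #4 r() → 25 is illegal

not linearizable — minimal violating prefix: 22 events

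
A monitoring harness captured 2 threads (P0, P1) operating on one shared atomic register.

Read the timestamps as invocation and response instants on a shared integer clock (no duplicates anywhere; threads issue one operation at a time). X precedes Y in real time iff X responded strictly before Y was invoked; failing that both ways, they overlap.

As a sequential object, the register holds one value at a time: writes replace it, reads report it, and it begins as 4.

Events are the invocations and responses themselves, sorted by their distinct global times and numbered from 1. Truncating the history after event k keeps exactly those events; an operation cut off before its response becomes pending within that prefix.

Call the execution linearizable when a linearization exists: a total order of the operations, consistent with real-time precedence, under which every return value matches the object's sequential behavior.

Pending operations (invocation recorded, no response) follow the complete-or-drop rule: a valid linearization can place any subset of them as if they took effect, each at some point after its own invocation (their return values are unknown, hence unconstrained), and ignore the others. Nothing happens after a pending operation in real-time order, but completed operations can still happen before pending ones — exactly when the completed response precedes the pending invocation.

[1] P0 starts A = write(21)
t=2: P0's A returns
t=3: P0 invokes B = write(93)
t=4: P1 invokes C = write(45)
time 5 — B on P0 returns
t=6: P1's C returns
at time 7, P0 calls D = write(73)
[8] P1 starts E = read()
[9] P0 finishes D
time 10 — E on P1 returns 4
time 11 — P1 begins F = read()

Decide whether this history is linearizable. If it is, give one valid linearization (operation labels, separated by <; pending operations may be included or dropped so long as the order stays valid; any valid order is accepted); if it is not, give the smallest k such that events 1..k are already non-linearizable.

not linearizable — minimal violating prefix: 10 events

the violation lands at event 10, E's response at time 10: events 1..9 linearize, events 1..10 do not
5 completed operations, 4 real-time-consistent orders — every atomic register replay fails
e.g. A, B, C, D, E: illegal at step 5, since E read() → 4 cannot apply there
e.g. A, B, C, E, D: illegal at step 4, since E read() → 4 cannot apply there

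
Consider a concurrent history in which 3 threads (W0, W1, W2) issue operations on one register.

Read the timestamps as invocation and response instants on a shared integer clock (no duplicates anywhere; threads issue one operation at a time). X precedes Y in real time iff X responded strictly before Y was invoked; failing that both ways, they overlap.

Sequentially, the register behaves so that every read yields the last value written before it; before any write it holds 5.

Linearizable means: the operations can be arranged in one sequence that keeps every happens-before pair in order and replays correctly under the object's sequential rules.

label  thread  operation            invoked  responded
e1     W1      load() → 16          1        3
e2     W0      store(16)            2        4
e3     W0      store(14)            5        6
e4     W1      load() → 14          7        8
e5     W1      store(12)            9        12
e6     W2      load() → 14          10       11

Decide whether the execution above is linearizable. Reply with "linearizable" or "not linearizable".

linearizable

witness order: e2, e1, e3, e4, e6, e5
after step 1 (e2 store(16)): value 16
after step 2 (e1 load() → 16): value 16
after step 3 (e3 store(14)): value 14
after step 4 (e4 load() → 14): value 14
after step 5 (e6 load() → 14): value 14
after step 6 (e5 store(12)): value 12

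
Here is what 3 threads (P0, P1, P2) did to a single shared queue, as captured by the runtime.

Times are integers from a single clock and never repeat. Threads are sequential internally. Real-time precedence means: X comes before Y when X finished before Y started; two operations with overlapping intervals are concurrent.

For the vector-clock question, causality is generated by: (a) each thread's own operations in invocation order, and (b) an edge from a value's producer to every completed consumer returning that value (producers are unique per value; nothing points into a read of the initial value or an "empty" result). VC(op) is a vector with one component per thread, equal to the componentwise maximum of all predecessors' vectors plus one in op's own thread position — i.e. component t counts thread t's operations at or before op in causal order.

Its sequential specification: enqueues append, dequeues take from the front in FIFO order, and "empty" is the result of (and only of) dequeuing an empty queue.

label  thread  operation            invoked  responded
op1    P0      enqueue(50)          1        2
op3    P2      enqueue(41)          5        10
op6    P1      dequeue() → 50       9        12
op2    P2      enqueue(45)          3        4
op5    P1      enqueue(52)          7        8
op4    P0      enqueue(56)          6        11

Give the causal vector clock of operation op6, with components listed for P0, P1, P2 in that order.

(1, 2, 0)

root op op2, invoked 3: fresh clock plus P2's own tick → (0, 0, 1)
root op op5, invoked 7: fresh clock plus P1's own tick → (0, 1, 0)
root op op1, invoked 1: fresh clock plus P0's own tick → (1, 0, 0)
VC(op3, invoked at 5): max of VC(op2)=(0, 0, 1), then +1 on thread P2 → (0, 0, 2)
VC(op4, invoked at 6): max of VC(op1)=(1, 0, 0), then +1 on thread P0 → (2, 0, 0)
VC(op6, invoked at 9): max of VC(op1)=(1, 0, 0), VC(op5)=(0, 1, 0), then +1 on thread P1 → (1, 2, 0)
target: VC(op6) = (1, 2, 0)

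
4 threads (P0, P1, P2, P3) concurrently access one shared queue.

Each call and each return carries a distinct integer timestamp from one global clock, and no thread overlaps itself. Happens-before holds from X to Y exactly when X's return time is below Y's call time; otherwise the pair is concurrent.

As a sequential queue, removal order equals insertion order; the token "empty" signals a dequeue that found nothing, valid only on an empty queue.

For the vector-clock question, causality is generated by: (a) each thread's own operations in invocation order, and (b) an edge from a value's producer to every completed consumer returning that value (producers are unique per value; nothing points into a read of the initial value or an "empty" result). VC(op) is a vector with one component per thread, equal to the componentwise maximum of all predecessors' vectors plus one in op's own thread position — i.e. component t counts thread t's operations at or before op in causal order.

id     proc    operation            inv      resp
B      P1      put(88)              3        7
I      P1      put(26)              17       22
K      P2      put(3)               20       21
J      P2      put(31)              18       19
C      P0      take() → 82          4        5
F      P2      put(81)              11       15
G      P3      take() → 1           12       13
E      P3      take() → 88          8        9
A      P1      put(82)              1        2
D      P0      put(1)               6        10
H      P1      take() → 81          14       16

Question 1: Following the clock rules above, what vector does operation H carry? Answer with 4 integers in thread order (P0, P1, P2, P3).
Answer: (0, 3, 1, 0)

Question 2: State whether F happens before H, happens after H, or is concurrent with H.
Answer: concurrent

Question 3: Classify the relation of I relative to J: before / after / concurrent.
Answer: concurrent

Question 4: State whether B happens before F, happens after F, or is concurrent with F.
Answer: before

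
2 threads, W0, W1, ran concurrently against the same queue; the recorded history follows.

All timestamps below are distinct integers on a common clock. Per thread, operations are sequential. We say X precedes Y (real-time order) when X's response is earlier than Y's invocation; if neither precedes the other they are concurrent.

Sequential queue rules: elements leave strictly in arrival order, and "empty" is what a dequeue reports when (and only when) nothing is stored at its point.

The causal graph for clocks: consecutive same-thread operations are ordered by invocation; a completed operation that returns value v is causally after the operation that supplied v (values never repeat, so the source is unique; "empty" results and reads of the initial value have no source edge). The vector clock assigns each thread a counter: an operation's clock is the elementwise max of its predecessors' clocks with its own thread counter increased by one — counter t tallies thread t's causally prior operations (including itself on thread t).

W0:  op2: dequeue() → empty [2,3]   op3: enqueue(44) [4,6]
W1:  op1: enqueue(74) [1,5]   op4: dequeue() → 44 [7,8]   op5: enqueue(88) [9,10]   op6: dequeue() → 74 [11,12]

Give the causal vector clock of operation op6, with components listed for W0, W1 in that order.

op1 (invocation 1): nothing precedes it; W1's component alone gives (0, 1)
op2 (invocation 2): nothing precedes it; W0's component alone gives (1, 0)
op3, invoked 4, takes VC(op2)=(1, 0) under max, adds 1 for W0 → (2, 0)
op4, invoked 7, takes VC(op1)=(0, 1), VC(op3)=(2, 0) under max, adds 1 for W1 → (2, 2)
op5, invoked 9, takes VC(op4)=(2, 2) under max, adds 1 for W1 → (2, 3)
op6, invoked 11, takes VC(op1)=(0, 1), VC(op5)=(2, 3) under max, adds 1 for W1 → (2, 4)
target: VC(op6) = (2, 4)

(2, 4)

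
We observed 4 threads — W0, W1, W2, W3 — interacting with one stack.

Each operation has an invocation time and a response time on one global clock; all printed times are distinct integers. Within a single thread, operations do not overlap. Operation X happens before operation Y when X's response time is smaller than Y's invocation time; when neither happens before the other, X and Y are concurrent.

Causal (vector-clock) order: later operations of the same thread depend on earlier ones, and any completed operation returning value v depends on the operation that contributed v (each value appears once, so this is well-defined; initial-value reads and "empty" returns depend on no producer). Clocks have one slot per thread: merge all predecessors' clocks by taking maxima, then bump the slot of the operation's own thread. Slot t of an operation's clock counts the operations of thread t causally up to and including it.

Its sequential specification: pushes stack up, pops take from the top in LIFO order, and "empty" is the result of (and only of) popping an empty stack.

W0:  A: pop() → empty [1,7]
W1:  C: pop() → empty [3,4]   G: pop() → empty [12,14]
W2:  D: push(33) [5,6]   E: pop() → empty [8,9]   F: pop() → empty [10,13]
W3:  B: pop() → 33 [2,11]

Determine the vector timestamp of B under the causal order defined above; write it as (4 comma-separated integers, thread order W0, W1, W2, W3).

VC(D, invoked at 5): no causal predecessors; +1 on W2 → (0, 0, 1, 0)
VC(C, invoked at 3): no causal predecessors; +1 on W1 → (0, 1, 0, 0)
VC(A, invoked at 1): no causal predecessors; +1 on W0 → (1, 0, 0, 0)
B (invocation 2): componentwise max over VC(D)=(0, 0, 1, 0), +1 at W3, giving (0, 0, 1, 1)
E (invocation 8): componentwise max over VC(D)=(0, 0, 1, 0), +1 at W2, giving (0, 0, 2, 0)
G (invocation 12): componentwise max over VC(C)=(0, 1, 0, 0), +1 at W1, giving (0, 2, 0, 0)
F (invocation 10): componentwise max over VC(E)=(0, 0, 2, 0), +1 at W2, giving (0, 0, 3, 0)
target: VC(B) = (0, 0, 1, 1)

(0, 0, 1, 1)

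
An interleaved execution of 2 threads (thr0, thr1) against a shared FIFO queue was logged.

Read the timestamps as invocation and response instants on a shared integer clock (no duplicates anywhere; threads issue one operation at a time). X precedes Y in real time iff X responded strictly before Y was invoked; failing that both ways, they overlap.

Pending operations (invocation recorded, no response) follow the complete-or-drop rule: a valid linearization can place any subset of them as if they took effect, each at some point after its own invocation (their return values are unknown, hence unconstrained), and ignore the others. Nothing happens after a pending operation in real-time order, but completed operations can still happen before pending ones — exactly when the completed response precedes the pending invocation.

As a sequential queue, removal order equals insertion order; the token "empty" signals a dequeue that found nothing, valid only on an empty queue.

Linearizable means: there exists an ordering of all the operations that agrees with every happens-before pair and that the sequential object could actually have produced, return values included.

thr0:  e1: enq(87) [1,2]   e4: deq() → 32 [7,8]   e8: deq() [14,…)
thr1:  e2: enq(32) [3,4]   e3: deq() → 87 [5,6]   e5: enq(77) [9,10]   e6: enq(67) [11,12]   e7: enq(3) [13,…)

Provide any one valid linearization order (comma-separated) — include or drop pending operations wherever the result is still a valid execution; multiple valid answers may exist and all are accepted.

e1, e2, e3, e4, e5, e6

step 1: e1 enq(87) — queue <87>
step 2: e2 enq(32) — queue <87,32>
step 3: e3 deq() → 87 — queue <32>
step 4: e4 deq() → 32 — queue <>
step 5: e5 enq(77) — queue <77>
step 6: e6 enq(67) — queue <77,67>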